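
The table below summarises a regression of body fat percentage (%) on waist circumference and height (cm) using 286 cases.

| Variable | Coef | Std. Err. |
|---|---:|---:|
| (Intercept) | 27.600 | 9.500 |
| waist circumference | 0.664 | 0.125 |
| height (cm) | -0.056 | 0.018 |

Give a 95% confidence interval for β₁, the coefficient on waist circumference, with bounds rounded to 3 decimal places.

(0.418, 0.910)

Read off: b = 0.664, SE = 0.125 for waist circumference.
df = n − k − 1 = 286 − 2 − 1 = 283.
t* = t_{0.025, 283} = 1.968382.
Margin = t* × SE = 1.968382 × 0.125 = 0.24605.
CI: 0.664 ± 0.24605 → (0.418, 0.910).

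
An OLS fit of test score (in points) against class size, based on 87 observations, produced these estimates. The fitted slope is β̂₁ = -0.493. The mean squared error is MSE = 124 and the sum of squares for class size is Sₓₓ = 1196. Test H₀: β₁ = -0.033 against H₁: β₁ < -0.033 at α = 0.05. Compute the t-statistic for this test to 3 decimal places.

t = -1.429

SE(β̂₁) = √(MSE/Sₓₓ) = √(124/1196) = 0.321992.
t = (-0.493 − (-0.033)) / 0.321992 = -1.429.
df = n − 2 = 85.
One-sided p ≈ 0.0784, which is ≥ 0.05, so fail to reject H₀.
The data do not give significant evidence that the true slope on class size is below -0.033 points per unit.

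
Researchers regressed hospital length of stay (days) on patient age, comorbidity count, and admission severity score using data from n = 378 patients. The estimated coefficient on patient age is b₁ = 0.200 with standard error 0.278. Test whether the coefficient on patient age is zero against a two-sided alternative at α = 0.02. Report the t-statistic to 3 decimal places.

t = 0.719

H₀: β₁ = 0 vs H₁: β₁ ≠ 0.
t = (b₁ − β₁⁰)/SE = 0.200 / 0.278 = 0.719.
df = n − k − 1 = 378 − 3 − 1 = 374.
Two-sided p ≈ 0.4723, which is ≥ 0.02, so fail to reject H₀.
The data do not give significant evidence of an association between patient age and hospital length of stay, after adjusting for the other predictors.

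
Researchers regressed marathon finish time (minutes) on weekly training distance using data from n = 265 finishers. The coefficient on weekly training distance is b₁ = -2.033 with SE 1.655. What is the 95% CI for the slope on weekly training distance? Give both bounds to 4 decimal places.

df = n − 2 = 265 − 2 = 263.
t* = t_{0.025, 263} = 1.969025.
Margin = t* × SE = 1.969025 × 1.655 = 3.258736.
CI: -2.033 ± 3.258736 → (-5.2917, 1.2257).
With 95% confidence, each one-unit increase in weekly training distance is associated with a change of between -5.2917 and 1.2257 minutes in marathon finish time.

(-5.2917, 1.2257)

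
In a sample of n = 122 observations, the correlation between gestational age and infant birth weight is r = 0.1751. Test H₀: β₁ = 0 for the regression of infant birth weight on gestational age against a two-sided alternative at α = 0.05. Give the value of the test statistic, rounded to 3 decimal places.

t = 1.948

t = r·√(n − 2)/√(1 − r²) = 0.1751·√120/√0.96934 = 1.948.
df = n − 2 = 120.
Two-sided p ≈ 0.0537, which is ≥ 0.05, so fail to reject H₀.
The data do not give significant evidence of a linear association between gestational age and infant birth weight.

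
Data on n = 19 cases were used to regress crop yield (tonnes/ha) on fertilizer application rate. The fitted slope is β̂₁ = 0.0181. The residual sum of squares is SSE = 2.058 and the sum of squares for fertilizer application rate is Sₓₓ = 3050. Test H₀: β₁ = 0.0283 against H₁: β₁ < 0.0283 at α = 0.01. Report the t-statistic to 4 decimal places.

t = -1.6190

MSE = SSE/(n − 2) = 2.058/17 = 0.121059.
SE(β̂₁) = √(MSE/Sₓₓ) = √(0.121059/3050) = 0.00630011.
t = (0.0181 − 0.0283) / 0.00630011 = -1.6190.
df = n − 2 = 17.
One-sided p ≈ 0.0619, which is ≥ 0.01, so fail to reject H₀.
The data do not give significant evidence that the true slope on fertilizer application rate is below 0.0283 tonnes/ha per unit.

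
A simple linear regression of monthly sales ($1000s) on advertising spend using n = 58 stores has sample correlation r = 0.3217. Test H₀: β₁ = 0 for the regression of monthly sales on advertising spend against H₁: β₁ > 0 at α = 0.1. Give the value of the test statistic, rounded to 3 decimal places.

t = 2.543

t = r·√(n − 2)/√(1 − r²) = 0.3217·√56/√0.896509 = 2.543.
df = n − 2 = 56.
One-sided p ≈ 0.0069, which is < 0.1, so reject H₀.
There is evidence of a linear association between advertising spend and monthly sales.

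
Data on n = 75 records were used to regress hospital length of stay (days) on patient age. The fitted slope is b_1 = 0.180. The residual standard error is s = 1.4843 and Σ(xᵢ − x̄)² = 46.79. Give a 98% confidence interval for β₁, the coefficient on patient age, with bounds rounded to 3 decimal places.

SE(b_1) = s/√Sₓₓ = 1.4843/√46.79 = 0.216993.
df = n − 2 = 73.
t* = t_{0.01, 73} = 2.378522.
Margin = t* × SE = 2.378522 × 0.216993 = 0.51612.
CI: 0.180 ± 0.51612 → (-0.336, 0.696).
With 98% confidence, each one-unit increase in patient age is associated with a change of between -0.336 and 0.696 days in hospital length of stay.

(-0.336, 0.696)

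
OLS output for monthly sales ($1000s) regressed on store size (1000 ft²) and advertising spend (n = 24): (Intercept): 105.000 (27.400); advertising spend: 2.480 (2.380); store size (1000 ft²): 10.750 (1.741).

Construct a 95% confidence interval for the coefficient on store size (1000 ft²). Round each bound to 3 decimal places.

Read off: b = 10.750, SE = 1.741 for store size (1000 ft²).
df = n − k − 1 = 24 − 2 − 1 = 21.
t* = t_{0.025, 21} = 2.079614.
Margin = t* × SE = 2.079614 × 1.741 = 3.62061.
CI: 10.750 ± 3.62061 → (7.129, 14.371).

(7.129, 14.371)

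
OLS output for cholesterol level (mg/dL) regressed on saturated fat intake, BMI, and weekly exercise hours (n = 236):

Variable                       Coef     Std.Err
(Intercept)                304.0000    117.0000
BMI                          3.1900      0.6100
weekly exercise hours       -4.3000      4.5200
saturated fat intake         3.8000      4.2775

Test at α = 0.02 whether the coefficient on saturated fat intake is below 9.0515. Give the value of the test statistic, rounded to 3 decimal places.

Read off: b = 3.8000, SE = 4.2775 for saturated fat intake.
H₀: β₁ = 9.0515 vs H₁: β₁ < 9.0515.
t = (3.8000 − 9.0515) / 4.2775 = -1.228.
df = n − k − 1 = 236 − 3 − 1 = 232.
One-sided p ≈ 0.1104, which is ≥ 0.02, so fail to reject H₀.
The data do not give significant evidence that the true slope on saturated fat intake is below 9.0515 mg/dL per unit, holding the other predictors fixed.

t = -1.228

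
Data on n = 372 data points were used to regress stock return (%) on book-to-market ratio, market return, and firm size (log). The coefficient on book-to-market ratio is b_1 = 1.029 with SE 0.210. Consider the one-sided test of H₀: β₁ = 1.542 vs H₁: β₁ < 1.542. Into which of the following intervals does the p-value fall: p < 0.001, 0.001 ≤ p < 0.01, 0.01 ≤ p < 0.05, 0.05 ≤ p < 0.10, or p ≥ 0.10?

0.001 ≤ p < 0.01

t = (1.029 − 1.542) / 0.210 = -2.443.
df = n − k − 1 = 372 − 3 − 1 = 368.
One-sided p = P(T_{368} < t) ≈ 0.0075.
So 0.001 ≤ p < 0.01.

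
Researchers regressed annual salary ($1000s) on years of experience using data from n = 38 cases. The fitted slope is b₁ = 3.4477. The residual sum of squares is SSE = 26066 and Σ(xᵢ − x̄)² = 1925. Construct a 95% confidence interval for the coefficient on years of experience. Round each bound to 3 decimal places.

MSE = SSE/(n − 2) = 26066/36 = 724.056.
SE(b₁) = √(MSE/Sₓₓ) = √(724.056/1925) = 0.613297.
df = n − 2 = 36.
t* = t_{0.025, 36} = 2.028094.
Margin = t* × SE = 2.028094 × 0.613297 = 1.24382.
CI: 3.4477 ± 1.24382 → (2.204, 4.692).
With 95% confidence, each one-unit increase in years of experience is associated with a change of between 2.204 and 4.692 $1000s in annual salary.

(2.204, 4.692)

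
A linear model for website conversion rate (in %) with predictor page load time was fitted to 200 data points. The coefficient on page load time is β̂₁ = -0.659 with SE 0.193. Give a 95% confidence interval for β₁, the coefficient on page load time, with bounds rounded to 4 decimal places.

(-1.0396, -0.2784)

df = n − 2 = 200 − 2 = 198.
t* = t_{0.025, 198} = 1.972017.
Margin = t* × SE = 1.972017 × 0.193 = 0.380599.
CI: -0.659 ± 0.380599 → (-1.0396, -0.2784).
With 95% confidence, each one-unit increase in page load time is associated with a change of between -1.0396 and -0.2784 % in website conversion rate.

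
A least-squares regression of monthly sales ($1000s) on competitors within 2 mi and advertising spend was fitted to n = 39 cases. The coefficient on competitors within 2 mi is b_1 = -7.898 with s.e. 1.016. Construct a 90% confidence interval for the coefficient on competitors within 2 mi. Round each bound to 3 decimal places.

df = n − k − 1 = 39 − 2 − 1 = 36.
t* = t_{0.05, 36} = 1.688298.
Margin = t* × SE = 1.688298 × 1.016 = 1.71531.
CI: -7.898 ± 1.71531 → (-9.613, -6.183).
With 90% confidence, each one-unit increase in competitors within 2 mi is associated with a change of between -9.613 and -6.183 $1000s in monthly sales, holding the other predictors fixed.

(-9.613, -6.183)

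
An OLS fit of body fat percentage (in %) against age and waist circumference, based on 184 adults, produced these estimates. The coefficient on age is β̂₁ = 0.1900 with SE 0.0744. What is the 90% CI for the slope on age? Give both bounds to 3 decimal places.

df = n − k − 1 = 184 − 2 − 1 = 181.
t* = t_{0.05, 181} = 1.653316.
Margin = t* × SE = 1.653316 × 0.0744 = 0.12301.
CI: 0.1900 ± 0.12301 → (0.067, 0.313).
With 90% confidence, each one-unit increase in age is associated with a change of between 0.067 and 0.313 % in body fat percentage, holding the other predictors fixed.

(0.067, 0.313)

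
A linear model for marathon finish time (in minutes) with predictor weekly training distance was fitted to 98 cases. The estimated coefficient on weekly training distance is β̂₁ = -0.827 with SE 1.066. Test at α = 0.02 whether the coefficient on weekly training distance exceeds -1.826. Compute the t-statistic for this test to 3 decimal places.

H₀: β₁ = -1.826 vs H₁: β₁ > -1.826.
t = (β̂₁ − β₁⁰)/SE = (-0.827 − (-1.826)) / 1.066 = 0.937.
df = n − 2 = 98 − 2 = 96.
One-sided p ≈ 0.1755, which is ≥ 0.02, so fail to reject H₀.
The data do not give significant evidence that the true slope on weekly training distance exceeds -1.826 minutes per unit.

t = 0.937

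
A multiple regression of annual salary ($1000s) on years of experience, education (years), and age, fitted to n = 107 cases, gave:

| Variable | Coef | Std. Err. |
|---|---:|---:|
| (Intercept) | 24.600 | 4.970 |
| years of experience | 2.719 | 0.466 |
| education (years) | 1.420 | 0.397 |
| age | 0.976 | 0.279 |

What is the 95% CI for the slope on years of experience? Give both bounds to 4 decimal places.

Read off: b = 2.719, SE = 0.466 for years of experience.
df = n − k − 1 = 107 − 3 − 1 = 103.
t* = t_{0.025, 103} = 1.983264.
Margin = t* × SE = 1.983264 × 0.466 = 0.924201.
CI: 2.719 ± 0.924201 → (1.7948, 3.6432).

(1.7948, 3.6432)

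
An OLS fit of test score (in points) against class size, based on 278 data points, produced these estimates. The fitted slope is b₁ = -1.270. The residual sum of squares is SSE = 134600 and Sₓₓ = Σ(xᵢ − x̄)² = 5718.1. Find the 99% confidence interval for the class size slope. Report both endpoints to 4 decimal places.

(-2.0275, -0.5125)

MSE = SSE/(n − 2) = 134600/276 = 487.681.
SE(b₁) = √(MSE/Sₓₓ) = √(487.681/5718.1) = 0.29204.
df = n − 2 = 276.
t* = t_{0.005, 276} = 2.593759.
Margin = t* × SE = 2.593759 × 0.29204 = 0.757481.
CI: -1.270 ± 0.757481 → (-2.0275, -0.5125).
With 99% confidence, each one-unit increase in class size is associated with a change of between -2.0275 and -0.5125 points in test score.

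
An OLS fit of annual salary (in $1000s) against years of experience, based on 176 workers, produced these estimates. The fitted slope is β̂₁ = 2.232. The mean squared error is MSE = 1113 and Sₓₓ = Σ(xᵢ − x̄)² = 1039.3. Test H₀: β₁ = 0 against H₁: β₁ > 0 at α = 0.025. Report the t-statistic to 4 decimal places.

t = 2.1568

SE(β̂₁) = √(MSE/Sₓₓ) = √(1113/1039.3) = 1.03485.
t = 2.232 / 1.03485 = 2.1568.
df = n − 2 = 174.
One-sided p ≈ 0.0162, which is < 0.025, so reject H₀.
There is evidence that the true slope on years of experience is positive.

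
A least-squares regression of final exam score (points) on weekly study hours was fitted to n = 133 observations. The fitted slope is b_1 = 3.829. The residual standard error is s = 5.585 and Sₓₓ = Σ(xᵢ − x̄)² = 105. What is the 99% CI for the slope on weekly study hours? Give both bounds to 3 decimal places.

SE(b_1) = s/√Sₓₓ = 5.585/√105 = 0.54504.
df = n − 2 = 131.
t* = t_{0.005, 131} = 2.61388.
Margin = t* × SE = 2.61388 × 0.54504 = 1.42467.
CI: 3.829 ± 1.42467 → (2.404, 5.254).
With 99% confidence, each one-unit increase in weekly study hours is associated with a change of between 2.404 and 5.254 points in final exam score.

(2.404, 5.254)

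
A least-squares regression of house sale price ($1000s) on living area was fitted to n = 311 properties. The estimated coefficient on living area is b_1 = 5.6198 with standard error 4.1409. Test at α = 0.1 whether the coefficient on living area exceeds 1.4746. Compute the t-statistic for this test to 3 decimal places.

t = 1.001

H₀: β₁ = 1.4746 vs H₁: β₁ > 1.4746.
t = (b_1 − β₁⁰)/SE = (5.6198 − 1.4746) / 4.1409 = 1.001.
df = n − 2 = 311 − 2 = 309.
One-sided p ≈ 0.1588, which is ≥ 0.1, so fail to reject H₀.
The data do not give significant evidence that the true slope on living area exceeds 1.4746 $1000s per unit.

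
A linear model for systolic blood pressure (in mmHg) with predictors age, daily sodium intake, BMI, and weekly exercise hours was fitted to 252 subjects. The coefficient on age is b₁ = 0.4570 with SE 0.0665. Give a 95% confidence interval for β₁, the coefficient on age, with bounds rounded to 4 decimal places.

df = n − k − 1 = 252 − 4 − 1 = 247.
t* = t_{0.025, 247} = 1.969615.
Margin = t* × SE = 1.969615 × 0.0665 = 0.130979.
CI: 0.4570 ± 0.130979 → (0.3260, 0.5880).
With 95% confidence, each one-unit increase in age is associated with a change of between 0.3260 and 0.5880 mmHg in systolic blood pressure, holding the other predictors fixed.

(0.3260, 0.5880)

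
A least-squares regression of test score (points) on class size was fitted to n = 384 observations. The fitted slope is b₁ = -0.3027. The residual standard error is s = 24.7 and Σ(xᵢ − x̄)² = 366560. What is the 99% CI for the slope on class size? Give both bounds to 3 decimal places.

(-0.408, -0.197)

SE(b₁) = s/√Sₓₓ = 24.7/√366560 = 0.0407966.
df = n − 2 = 382.
t* = t_{0.005, 382} = 2.588761.
Margin = t* × SE = 2.588761 × 0.0407966 = 0.10561.
CI: -0.3027 ± 0.10561 → (-0.408, -0.197).
With 99% confidence, each one-unit increase in class size is associated with a change of between -0.408 and -0.197 points in test score.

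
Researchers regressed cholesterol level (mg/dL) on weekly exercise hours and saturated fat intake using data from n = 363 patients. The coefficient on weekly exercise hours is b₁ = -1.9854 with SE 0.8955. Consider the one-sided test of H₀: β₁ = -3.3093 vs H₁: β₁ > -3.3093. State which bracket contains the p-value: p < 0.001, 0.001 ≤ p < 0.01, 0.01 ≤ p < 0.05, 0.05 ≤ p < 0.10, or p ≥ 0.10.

t = (-1.9854 − (-3.3093)) / 0.8955 = 1.478.
df = n − k − 1 = 363 − 2 − 1 = 360.
One-sided p = P(T_{360} > t) ≈ 0.0701.
So 0.05 ≤ p < 0.10.

0.05 ≤ p < 0.10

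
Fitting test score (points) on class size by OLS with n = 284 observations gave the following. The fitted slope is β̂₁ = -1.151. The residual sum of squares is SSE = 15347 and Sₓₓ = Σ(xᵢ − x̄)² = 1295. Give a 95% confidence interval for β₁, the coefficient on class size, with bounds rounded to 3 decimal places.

MSE = SSE/(n − 2) = 15347/282 = 54.422.
SE(β̂₁) = √(MSE/Sₓₓ) = √(54.422/1295) = 0.204999.
df = n − 2 = 282.
t* = t_{0.025, 282} = 1.968412.
Margin = t* × SE = 1.968412 × 0.204999 = 0.40352.
CI: -1.151 ± 0.40352 → (-1.555, -0.747).
With 95% confidence, each one-unit increase in class size is associated with a change of between -1.555 and -0.747 points in test score.

(-1.555, -0.747)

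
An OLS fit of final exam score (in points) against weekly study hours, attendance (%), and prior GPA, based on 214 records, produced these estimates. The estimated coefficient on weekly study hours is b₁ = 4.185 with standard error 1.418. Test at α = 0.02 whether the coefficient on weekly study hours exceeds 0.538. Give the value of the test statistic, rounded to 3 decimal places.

t = 2.572

H₀: β₁ = 0.538 vs H₁: β₁ > 0.538.
t = (b₁ − β₁⁰)/SE = (4.185 − 0.538) / 1.418 = 2.572.
df = n − k − 1 = 214 − 3 − 1 = 210.
One-sided p ≈ 0.0054, which is < 0.02, so reject H₀.
There is evidence that the true slope on weekly study hours exceeds 0.538 points per unit, holding the other predictors fixed.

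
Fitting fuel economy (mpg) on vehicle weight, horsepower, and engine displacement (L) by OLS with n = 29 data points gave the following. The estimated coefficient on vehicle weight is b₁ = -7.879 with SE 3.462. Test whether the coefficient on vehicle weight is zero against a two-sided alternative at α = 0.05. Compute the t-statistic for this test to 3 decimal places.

H₀: β₁ = 0 vs H₁: β₁ ≠ 0.
t = (b₁ − β₁⁰)/SE = -7.879 / 3.462 = -2.276.
df = n − k − 1 = 29 − 3 − 1 = 25.
Two-sided p ≈ 0.0317, which is < 0.05, so reject H₀.
There is evidence that vehicle weight is associated with fuel economy, holding the other predictors fixed.

t = -2.276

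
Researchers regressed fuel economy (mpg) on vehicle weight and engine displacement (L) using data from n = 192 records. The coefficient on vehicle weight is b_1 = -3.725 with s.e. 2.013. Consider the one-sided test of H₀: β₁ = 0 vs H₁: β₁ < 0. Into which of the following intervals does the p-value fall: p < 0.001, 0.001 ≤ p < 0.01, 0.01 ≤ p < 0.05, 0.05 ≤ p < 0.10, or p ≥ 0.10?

t = -3.725 / 2.013 = -1.850.
df = n − k − 1 = 192 − 2 − 1 = 189.
One-sided p = P(T_{189} < t) ≈ 0.0329.
So 0.01 ≤ p < 0.05.

0.01 ≤ p < 0.05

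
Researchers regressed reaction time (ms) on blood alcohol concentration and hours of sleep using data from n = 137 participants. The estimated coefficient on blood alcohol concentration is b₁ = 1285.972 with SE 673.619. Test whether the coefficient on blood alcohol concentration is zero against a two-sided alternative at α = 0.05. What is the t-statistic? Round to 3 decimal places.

t = 1.909

H₀: β₁ = 0 vs H₁: β₁ ≠ 0.
t = (b₁ − β₁⁰)/SE = 1285.972 / 673.619 = 1.909.
df = n − k − 1 = 137 − 2 − 1 = 134.
Two-sided p ≈ 0.0584, which is ≥ 0.05, so fail to reject H₀.
The data do not give significant evidence of an association between blood alcohol concentration and reaction time, after adjusting for the other predictors.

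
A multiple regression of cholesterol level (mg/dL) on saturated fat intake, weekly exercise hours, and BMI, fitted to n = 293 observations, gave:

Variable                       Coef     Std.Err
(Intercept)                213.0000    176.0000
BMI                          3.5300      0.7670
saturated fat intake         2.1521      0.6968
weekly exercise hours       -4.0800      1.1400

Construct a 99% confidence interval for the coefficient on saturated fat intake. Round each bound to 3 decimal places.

Read off: b = 2.1521, SE = 0.6968 for saturated fat intake.
df = n − k − 1 = 293 − 3 − 1 = 289.
t* = t_{0.005, 289} = 2.592948.
Margin = t* × SE = 2.592948 × 0.6968 = 1.80677.
CI: 2.1521 ± 1.80677 → (0.345, 3.959).

(0.345, 3.959)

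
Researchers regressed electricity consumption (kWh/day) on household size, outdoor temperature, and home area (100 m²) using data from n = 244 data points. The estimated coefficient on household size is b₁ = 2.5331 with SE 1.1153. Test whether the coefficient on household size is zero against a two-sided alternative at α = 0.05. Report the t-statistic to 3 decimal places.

t = 2.271

H₀: β₁ = 0 vs H₁: β₁ ≠ 0.
t = (b₁ − β₁⁰)/SE = 2.5331 / 1.1153 = 2.271.
df = n − k − 1 = 244 − 3 − 1 = 240.
Two-sided p ≈ 0.0240, which is < 0.05, so reject H₀.
There is evidence that household size is associated with electricity consumption, holding the other predictors fixed.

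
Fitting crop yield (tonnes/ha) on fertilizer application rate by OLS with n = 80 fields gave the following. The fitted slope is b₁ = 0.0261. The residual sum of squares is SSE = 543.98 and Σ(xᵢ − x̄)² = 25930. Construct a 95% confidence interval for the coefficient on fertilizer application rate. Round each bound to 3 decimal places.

MSE = SSE/(n − 2) = 543.98/78 = 6.9741.
SE(b₁) = √(MSE/Sₓₓ) = √(6.9741/25930) = 0.0164.
df = n − 2 = 78.
t* = t_{0.025, 78} = 1.990847.
Margin = t* × SE = 1.990847 × 0.0164 = 0.03265.
CI: 0.0261 ± 0.03265 → (-0.007, 0.059).
With 95% confidence, each one-unit increase in fertilizer application rate is associated with a change of between -0.007 and 0.059 tonnes/ha in crop yield.

(-0.007, 0.059)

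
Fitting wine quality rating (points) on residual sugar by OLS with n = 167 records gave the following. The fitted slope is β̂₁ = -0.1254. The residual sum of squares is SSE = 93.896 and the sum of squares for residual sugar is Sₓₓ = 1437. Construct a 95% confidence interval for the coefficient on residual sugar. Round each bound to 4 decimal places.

(-0.1647, -0.0861)

MSE = SSE/(n − 2) = 93.896/165 = 0.569067.
SE(β̂₁) = √(MSE/Sₓₓ) = √(0.569067/1437) = 0.0199.
df = n − 2 = 165.
t* = t_{0.025, 165} = 1.974446.
Margin = t* × SE = 1.974446 × 0.0199 = 0.039291.
CI: -0.1254 ± 0.039291 → (-0.1647, -0.0861).
With 95% confidence, each one-unit increase in residual sugar is associated with a change of between -0.1647 and -0.0861 points in wine quality rating.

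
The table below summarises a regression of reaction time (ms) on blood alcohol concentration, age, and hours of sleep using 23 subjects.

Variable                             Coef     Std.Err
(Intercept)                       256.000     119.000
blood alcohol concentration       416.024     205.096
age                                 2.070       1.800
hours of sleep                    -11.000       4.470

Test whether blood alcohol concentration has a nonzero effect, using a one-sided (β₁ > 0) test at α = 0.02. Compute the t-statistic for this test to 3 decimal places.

Read off: b = 416.024, SE = 205.096 for blood alcohol concentration.
H₀: β₁ = 0 vs H₁: β₁ > 0.
t = 416.024 / 205.096 = 2.028.
df = n − k − 1 = 23 − 3 − 1 = 19.
One-sided p ≈ 0.0284, which is ≥ 0.02, so fail to reject H₀.
The data do not give significant evidence that the true slope on blood alcohol concentration is positive, holding the other predictors fixed.

t = 2.028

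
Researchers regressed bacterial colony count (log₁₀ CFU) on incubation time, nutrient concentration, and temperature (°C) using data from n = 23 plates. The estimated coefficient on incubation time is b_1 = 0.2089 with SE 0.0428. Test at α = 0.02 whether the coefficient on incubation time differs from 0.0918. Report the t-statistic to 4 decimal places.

H₀: β₁ = 0.0918 vs H₁: β₁ ≠ 0.0918.
t = (b_1 − β₁⁰)/SE = (0.2089 − 0.0918) / 0.0428 = 2.7360.
df = n − k − 1 = 23 − 3 − 1 = 19.
Two-sided p ≈ 0.0131, which is < 0.02, so reject H₀.
There is evidence that the true slope on incubation time differs from 0.0918 log₁₀ CFU per unit, holding the other predictors fixed.

t = 2.7360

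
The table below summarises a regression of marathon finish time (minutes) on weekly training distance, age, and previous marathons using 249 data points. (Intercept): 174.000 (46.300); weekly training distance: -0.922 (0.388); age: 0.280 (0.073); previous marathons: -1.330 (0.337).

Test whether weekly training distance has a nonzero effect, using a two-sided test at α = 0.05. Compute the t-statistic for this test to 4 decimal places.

t = -2.3763

Read off: b = -0.922, SE = 0.388 for weekly training distance.
H₀: β₁ = 0 vs H₁: β₁ ≠ 0.
t = -0.922 / 0.388 = -2.3763.
df = n − k − 1 = 249 − 3 − 1 = 245.
Two-sided p ≈ 0.0183, which is < 0.05, so reject H₀.
There is evidence that weekly training distance is associated with marathon finish time, holding the other predictors fixed.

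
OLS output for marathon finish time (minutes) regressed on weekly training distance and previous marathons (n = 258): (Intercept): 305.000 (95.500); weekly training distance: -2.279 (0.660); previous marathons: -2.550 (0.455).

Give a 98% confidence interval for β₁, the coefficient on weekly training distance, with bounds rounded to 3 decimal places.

(-3.824, -0.734)

Read off: b = -2.279, SE = 0.660 for weekly training distance.
df = n − k − 1 = 258 − 2 − 1 = 255.
t* = t_{0.01, 255} = 2.34106.
Margin = t* × SE = 2.34106 × 0.660 = 1.54510.
CI: -2.279 ± 1.54510 → (-3.824, -0.734).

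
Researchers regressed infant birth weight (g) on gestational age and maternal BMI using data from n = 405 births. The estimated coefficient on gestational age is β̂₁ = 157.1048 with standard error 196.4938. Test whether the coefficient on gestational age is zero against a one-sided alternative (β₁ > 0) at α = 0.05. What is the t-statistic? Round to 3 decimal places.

H₀: β₁ = 0 vs H₁: β₁ > 0.
t = (β̂₁ − β₁⁰)/SE = 157.1048 / 196.4938 = 0.800.
df = n − k − 1 = 405 − 2 − 1 = 402.
One-sided p ≈ 0.2122, which is ≥ 0.05, so fail to reject H₀.
The data do not give significant evidence that the true slope on gestational age is positive, holding the other predictors fixed.

t = 0.800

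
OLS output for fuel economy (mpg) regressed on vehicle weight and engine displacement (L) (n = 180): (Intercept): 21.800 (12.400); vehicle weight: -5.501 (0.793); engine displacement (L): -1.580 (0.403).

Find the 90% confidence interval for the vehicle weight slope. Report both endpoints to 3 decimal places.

(-6.812, -4.190)

Read off: b = -5.501, SE = 0.793 for vehicle weight.
df = n − k − 1 = 180 − 2 − 1 = 177.
t* = t_{0.05, 177} = 1.653508.
Margin = t* × SE = 1.653508 × 0.793 = 1.31123.
CI: -5.501 ± 1.31123 → (-6.812, -4.190).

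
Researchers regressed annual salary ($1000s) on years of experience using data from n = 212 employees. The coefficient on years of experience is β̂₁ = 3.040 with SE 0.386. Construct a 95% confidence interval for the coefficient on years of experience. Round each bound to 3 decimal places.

df = n − 2 = 212 − 2 = 210.
t* = t_{0.025, 210} = 1.971325.
Margin = t* × SE = 1.971325 × 0.386 = 0.76093.
CI: 3.040 ± 0.76093 → (2.279, 3.801).
With 95% confidence, each one-unit increase in years of experience is associated with a change of between 2.279 and 3.801 $1000s in annual salary.

(2.279, 3.801)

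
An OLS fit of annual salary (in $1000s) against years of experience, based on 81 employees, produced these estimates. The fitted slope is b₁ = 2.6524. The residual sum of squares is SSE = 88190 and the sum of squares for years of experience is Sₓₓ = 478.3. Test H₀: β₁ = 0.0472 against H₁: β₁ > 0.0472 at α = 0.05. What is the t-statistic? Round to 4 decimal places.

MSE = SSE/(n − 2) = 88190/79 = 1116.33.
SE(b₁) = √(MSE/Sₓₓ) = √(1116.33/478.3) = 1.52773.
t = (2.6524 − 0.0472) / 1.52773 = 1.7053.
df = n − 2 = 79.
One-sided p ≈ 0.0460, which is < 0.05, so reject H₀.
There is evidence that the true slope on years of experience exceeds 0.0472 $1000s per unit.

t = 1.7053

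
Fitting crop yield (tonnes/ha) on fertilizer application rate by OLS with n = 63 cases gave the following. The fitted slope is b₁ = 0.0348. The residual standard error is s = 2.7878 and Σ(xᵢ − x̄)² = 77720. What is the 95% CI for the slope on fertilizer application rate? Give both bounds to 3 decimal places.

(0.015, 0.055)

SE(b₁) = s/√Sₓₓ = 2.7878/√77720 = 0.00999989.
df = n − 2 = 61.
t* = t_{0.025, 61} = 1.999624.
Margin = t* × SE = 1.999624 × 0.00999989 = 0.02000.
CI: 0.0348 ± 0.02000 → (0.015, 0.055).
With 95% confidence, each one-unit increase in fertilizer application rate is associated with a change of between 0.015 and 0.055 tonnes/ha in crop yield.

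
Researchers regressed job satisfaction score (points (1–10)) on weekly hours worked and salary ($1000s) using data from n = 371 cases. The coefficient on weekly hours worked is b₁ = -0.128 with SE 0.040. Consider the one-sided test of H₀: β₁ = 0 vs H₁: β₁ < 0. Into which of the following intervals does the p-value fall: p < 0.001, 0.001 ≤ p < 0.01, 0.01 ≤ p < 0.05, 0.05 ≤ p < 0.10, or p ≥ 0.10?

t = -0.128 / 0.040 = -3.200.
df = n − k − 1 = 371 − 2 − 1 = 368.
One-sided p = P(T_{368} < t) ≈ 0.0007.
So p < 0.001.

p < 0.001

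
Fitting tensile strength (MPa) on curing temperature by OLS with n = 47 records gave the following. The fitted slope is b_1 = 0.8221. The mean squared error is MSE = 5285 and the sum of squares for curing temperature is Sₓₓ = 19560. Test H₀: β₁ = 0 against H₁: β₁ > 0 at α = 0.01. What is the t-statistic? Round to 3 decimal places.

SE(b_1) = √(MSE/Sₓₓ) = √(5285/19560) = 0.519802.
t = 0.8221 / 0.519802 = 1.582.
df = n − 2 = 45.
One-sided p ≈ 0.0604, which is ≥ 0.01, so fail to reject H₀.
The data do not give significant evidence that the true slope on curing temperature is positive.

t = 1.582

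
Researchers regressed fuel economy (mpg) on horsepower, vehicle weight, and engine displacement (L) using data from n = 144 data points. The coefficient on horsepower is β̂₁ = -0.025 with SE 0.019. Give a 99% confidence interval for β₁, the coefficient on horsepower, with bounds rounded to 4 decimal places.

df = n − k − 1 = 144 − 3 − 1 = 140.
t* = t_{0.005, 140} = 2.611403.
Margin = t* × SE = 2.611403 × 0.019 = 0.049617.
CI: -0.025 ± 0.049617 → (-0.0746, 0.0246).
With 99% confidence, each one-unit increase in horsepower is associated with a change of between -0.0746 and 0.0246 mpg in fuel economy, holding the other predictors fixed.

(-0.0746, 0.0246)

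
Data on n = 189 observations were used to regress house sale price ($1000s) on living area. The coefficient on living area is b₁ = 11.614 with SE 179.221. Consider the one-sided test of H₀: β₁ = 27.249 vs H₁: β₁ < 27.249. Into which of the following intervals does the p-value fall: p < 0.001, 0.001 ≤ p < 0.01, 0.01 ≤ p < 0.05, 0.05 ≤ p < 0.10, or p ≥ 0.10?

t = (11.614 − 27.249) / 179.221 = -0.087.
df = n − 2 = 189 − 2 = 187.
One-sided p = P(T_{187} < t) ≈ 0.4653.
So p ≥ 0.10.

p ≥ 0.10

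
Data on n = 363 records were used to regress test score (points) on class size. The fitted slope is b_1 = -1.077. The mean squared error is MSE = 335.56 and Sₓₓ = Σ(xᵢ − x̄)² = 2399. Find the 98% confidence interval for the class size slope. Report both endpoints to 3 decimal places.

SE(b_1) = √(MSE/Sₓₓ) = √(335.56/2399) = 0.373999.
df = n − 2 = 361.
t* = t_{0.01, 361} = 2.336722.
Margin = t* × SE = 2.336722 × 0.373999 = 0.87393.
CI: -1.077 ± 0.87393 → (-1.951, -0.203).
With 98% confidence, each one-unit increase in class size is associated with a change of between -1.951 and -0.203 points in test score.

(-1.951, -0.203)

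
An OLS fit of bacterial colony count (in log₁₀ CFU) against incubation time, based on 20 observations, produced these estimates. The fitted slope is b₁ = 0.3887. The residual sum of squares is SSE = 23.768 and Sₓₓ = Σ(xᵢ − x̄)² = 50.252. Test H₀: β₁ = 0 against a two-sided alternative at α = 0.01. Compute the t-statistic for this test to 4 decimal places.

MSE = SSE/(n − 2) = 23.768/18 = 1.32044.
SE(b₁) = √(MSE/Sₓₓ) = √(1.32044/50.252) = 0.1621.
t = 0.3887 / 0.1621 = 2.3979.
df = n − 2 = 18.
Two-sided p ≈ 0.0275, which is ≥ 0.01, so fail to reject H₀.
The data do not give significant evidence of an association between incubation time and bacterial colony count.

t = 2.3979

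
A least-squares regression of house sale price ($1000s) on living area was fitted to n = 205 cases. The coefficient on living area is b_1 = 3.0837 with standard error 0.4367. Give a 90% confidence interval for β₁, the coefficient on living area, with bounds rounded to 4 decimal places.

(2.3621, 3.8053)

df = n − 2 = 205 − 2 = 203.
t* = t_{0.05, 203} = 1.652394.
Margin = t* × SE = 1.652394 × 0.4367 = 0.721601.
CI: 3.0837 ± 0.721601 → (2.3621, 3.8053).
With 90% confidence, each one-unit increase in living area is associated with a change of between 2.3621 and 3.8053 $1000s in house sale price.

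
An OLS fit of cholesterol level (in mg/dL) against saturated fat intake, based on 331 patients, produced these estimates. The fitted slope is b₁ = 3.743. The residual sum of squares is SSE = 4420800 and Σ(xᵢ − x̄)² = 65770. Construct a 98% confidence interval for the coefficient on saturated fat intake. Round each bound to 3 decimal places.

MSE = SSE/(n − 2) = 4420800/329 = 13437.1.
SE(b₁) = √(MSE/Sₓₓ) = √(13437.1/65770) = 0.452.
df = n − 2 = 329.
t* = t_{0.01, 329} = 2.337735.
Margin = t* × SE = 2.337735 × 0.452 = 1.05666.
CI: 3.743 ± 1.05666 → (2.686, 4.800).
With 98% confidence, each one-unit increase in saturated fat intake is associated with a change of between 2.686 and 4.800 mg/dL in cholesterol level.

(2.686, 4.800)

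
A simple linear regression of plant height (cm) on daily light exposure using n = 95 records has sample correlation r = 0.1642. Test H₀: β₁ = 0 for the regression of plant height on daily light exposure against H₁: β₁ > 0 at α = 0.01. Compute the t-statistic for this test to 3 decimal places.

t = 1.605

t = r·√(n − 2)/√(1 − r²) = 0.1642·√93/√0.973038 = 1.605.
df = n − 2 = 93.
One-sided p ≈ 0.0559, which is ≥ 0.01, so fail to reject H₀.
The data do not give significant evidence of a linear association between daily light exposure and plant height.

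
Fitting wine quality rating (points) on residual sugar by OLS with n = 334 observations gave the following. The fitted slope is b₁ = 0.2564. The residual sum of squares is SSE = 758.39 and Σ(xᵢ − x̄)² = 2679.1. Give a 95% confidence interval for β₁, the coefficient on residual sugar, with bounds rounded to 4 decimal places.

MSE = SSE/(n − 2) = 758.39/332 = 2.28431.
SE(b₁) = √(MSE/Sₓₓ) = √(2.28431/2679.1) = 0.0292.
df = n − 2 = 332.
t* = t_{0.025, 332} = 1.967135.
Margin = t* × SE = 1.967135 × 0.0292 = 0.057440.
CI: 0.2564 ± 0.057440 → (0.1990, 0.3138).
With 95% confidence, each one-unit increase in residual sugar is associated with a change of between 0.1990 and 0.3138 points in wine quality rating.

(0.1990, 0.3138)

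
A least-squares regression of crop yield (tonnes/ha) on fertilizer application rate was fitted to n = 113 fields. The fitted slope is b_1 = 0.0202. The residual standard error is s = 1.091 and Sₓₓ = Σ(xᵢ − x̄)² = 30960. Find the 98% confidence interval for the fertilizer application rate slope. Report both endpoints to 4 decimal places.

(0.0056, 0.0348)

SE(b_1) = s/√Sₓₓ = 1.091/√30960 = 0.00620047.
df = n − 2 = 111.
t* = t_{0.01, 111} = 2.360412.
Margin = t* × SE = 2.360412 × 0.00620047 = 0.014636.
CI: 0.0202 ± 0.014636 → (0.0056, 0.0348).
With 98% confidence, each one-unit increase in fertilizer application rate is associated with a change of between 0.0056 and 0.0348 tonnes/ha in crop yield.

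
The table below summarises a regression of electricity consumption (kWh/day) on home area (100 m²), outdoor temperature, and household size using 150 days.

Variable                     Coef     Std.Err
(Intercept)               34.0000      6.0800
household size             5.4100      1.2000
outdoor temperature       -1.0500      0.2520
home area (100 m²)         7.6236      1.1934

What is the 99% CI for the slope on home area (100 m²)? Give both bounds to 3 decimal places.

Read off: b = 7.6236, SE = 1.1934 for home area (100 m²).
df = n − k − 1 = 150 − 3 − 1 = 146.
t* = t_{0.005, 146} = 2.609923.
Margin = t* × SE = 2.609923 × 1.1934 = 3.11468.
CI: 7.6236 ± 3.11468 → (4.509, 10.738).

(4.509, 10.738)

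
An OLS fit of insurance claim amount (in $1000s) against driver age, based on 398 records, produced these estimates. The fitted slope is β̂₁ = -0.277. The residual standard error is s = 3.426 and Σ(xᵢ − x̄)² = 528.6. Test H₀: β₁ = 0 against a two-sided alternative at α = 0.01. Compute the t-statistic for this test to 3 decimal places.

t = -1.859

SE(β̂₁) = s/√Sₓₓ = 3.426/√528.6 = 0.149013.
t = -0.277 / 0.149013 = -1.859.
df = n − 2 = 396.
Two-sided p ≈ 0.0638, which is ≥ 0.01, so fail to reject H₀.
The data do not give significant evidence of an association between driver age and insurance claim amount.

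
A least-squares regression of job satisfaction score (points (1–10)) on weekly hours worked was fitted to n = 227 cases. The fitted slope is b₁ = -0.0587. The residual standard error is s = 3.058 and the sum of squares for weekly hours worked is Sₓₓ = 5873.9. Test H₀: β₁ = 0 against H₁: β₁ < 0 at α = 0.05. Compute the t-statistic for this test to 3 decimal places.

SE(b₁) = s/√Sₓₓ = 3.058/√5873.9 = 0.0399001.
t = -0.0587 / 0.0399001 = -1.471.
df = n − 2 = 225.
One-sided p ≈ 0.0713, which is ≥ 0.05, so fail to reject H₀.
The data do not give significant evidence that the true slope on weekly hours worked is negative.

t = -1.471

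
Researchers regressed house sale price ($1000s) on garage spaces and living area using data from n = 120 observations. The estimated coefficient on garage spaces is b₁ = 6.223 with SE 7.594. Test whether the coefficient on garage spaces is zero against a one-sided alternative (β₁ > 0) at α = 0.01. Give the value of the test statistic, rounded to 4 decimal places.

H₀: β₁ = 0 vs H₁: β₁ > 0.
t = (b₁ − β₁⁰)/SE = 6.223 / 7.594 = 0.8195.
df = n − k − 1 = 120 − 2 − 1 = 117.
One-sided p ≈ 0.2071, which is ≥ 0.01, so fail to reject H₀.
The data do not give significant evidence that the true slope on garage spaces is positive, holding the other predictors fixed.

t = 0.8195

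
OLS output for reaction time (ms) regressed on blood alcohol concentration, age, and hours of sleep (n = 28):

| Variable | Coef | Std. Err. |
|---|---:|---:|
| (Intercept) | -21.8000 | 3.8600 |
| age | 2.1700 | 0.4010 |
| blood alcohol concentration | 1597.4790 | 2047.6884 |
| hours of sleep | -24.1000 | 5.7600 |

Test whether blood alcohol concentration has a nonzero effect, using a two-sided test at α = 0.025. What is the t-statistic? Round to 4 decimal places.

t = 0.7801

Read off: b = 1597.4790, SE = 2047.6884 for blood alcohol concentration.
H₀: β₁ = 0 vs H₁: β₁ ≠ 0.
t = 1597.4790 / 2047.6884 = 0.7801.
df = n − k − 1 = 28 − 3 − 1 = 24.
Two-sided p ≈ 0.4429, which is ≥ 0.025, so fail to reject H₀.
The data do not give significant evidence of an association between blood alcohol concentration and reaction time, after adjusting for the other predictors.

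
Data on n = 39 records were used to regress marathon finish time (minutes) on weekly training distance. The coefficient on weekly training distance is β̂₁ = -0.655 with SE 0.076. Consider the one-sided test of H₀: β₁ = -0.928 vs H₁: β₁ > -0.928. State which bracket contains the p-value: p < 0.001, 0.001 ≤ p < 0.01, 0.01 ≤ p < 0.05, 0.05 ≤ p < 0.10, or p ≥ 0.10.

t = (-0.655 − (-0.928)) / 0.076 = 3.592.
df = n − 2 = 39 − 2 = 37.
One-sided p = P(T_{37} > t) ≈ 0.0005.
So p < 0.001.

p < 0.001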